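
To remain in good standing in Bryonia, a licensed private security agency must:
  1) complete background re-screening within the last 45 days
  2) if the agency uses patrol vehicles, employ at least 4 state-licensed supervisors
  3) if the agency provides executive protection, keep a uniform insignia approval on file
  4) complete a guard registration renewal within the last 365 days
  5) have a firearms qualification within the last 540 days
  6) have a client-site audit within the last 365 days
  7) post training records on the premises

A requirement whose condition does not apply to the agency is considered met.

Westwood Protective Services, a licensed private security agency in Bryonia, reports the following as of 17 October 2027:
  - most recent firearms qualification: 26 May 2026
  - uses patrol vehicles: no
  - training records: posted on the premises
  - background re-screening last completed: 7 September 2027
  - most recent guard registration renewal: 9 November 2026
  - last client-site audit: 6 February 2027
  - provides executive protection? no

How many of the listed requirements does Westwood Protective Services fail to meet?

0

1. background re-screening 40 days ago vs limit 45 → met
2. condition 'uses patrol vehicles' does not hold → requirement n/a → met
3. condition 'provides executive protection' does not hold → requirement n/a → met
4. guard registration renewal 342 days ago vs limit 365 → met
5. firearms qualification 509 days ago vs limit 540 → met
6. client-site audit 253 days ago vs limit 365 → met
7. training records present → met
Not met: 0 of 7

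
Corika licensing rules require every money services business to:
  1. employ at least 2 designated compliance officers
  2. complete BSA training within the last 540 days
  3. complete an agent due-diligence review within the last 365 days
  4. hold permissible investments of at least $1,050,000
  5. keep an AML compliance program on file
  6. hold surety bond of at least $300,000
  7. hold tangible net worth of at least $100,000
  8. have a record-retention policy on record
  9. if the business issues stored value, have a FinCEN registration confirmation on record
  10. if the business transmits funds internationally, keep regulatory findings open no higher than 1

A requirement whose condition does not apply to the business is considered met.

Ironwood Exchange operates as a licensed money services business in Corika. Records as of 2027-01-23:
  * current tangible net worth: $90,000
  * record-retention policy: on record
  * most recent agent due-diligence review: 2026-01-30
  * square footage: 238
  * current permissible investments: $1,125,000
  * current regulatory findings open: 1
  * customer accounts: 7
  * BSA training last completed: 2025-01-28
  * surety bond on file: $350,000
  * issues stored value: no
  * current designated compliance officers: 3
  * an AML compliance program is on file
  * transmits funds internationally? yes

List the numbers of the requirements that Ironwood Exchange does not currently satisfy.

2, 7

1. designated compliance officers 3 ≥ 2 → met
2. BSA training 725 days ago vs limit 540 → not met
3. agent due-diligence review 358 days ago vs limit 365 → met
4. permissible investments $1,125,000 ≥ $1,050,000 → met
5. AML compliance program present → met
6. surety bond $350,000 ≥ $300,000 → met
7. tangible net worth $90,000 < $100,000 → not met
8. record-retention policy present → met
9. condition 'issues stored value' does not hold → requirement n/a → met
10. condition 'transmits funds internationally' holds; regulatory findings open 1 ≤ 1 → met
Not met: 2, 7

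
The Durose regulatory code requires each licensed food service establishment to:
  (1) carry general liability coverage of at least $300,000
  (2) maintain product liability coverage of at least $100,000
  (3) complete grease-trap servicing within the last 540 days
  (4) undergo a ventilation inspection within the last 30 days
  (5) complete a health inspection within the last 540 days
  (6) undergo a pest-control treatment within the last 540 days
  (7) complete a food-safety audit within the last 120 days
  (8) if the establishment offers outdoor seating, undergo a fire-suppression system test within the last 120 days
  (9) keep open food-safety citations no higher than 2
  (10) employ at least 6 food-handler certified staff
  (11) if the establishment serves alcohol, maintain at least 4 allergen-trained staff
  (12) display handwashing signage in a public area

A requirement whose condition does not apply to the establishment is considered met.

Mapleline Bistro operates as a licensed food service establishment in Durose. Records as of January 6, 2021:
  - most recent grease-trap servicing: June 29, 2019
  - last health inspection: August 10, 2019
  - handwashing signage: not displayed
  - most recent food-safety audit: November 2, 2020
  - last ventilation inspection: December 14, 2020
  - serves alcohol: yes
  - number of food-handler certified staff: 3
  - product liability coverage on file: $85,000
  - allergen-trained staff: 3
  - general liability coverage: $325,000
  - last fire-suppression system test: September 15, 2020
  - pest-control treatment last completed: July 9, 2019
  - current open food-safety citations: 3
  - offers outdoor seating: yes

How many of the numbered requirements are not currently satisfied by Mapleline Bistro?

1. general liability coverage $325,000 ≥ $300,000 → met
2. product liability coverage $85,000 < $100,000 → not met
3. grease-trap servicing 557 days ago vs limit 540 → not met
4. ventilation inspection 23 days ago vs limit 30 → met
5. health inspection 515 days ago vs limit 540 → met
6. pest-control treatment 547 days ago vs limit 540 → not met
7. food-safety audit 65 days ago vs limit 120 → met
8. condition 'offers outdoor seating' holds; fire-suppression system test 113 days ago vs limit 120 → met
9. open food-safety citations 3 > 2 → not met
10. food-handler certified staff 3 < 6 → not met
11. condition 'serves alcohol' holds; allergen-trained staff 3 < 4 → not met
12. handwashing signage absent → not met
Not met: 7 of 12

7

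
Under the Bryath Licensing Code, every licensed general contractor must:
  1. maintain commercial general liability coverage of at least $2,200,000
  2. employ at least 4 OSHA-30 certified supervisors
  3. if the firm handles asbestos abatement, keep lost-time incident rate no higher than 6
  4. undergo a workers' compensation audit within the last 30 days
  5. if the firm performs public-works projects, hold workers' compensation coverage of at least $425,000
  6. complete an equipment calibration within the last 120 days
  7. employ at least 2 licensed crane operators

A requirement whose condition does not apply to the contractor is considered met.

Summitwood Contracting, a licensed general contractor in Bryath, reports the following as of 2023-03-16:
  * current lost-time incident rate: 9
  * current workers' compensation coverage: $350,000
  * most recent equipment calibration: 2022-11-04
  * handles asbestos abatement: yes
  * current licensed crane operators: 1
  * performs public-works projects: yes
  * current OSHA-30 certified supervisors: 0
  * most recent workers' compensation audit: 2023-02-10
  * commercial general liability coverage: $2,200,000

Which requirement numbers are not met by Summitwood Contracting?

2, 3, 4, 5, 6, 7

1. commercial general liability coverage $2,200,000 ≥ $2,200,000 → met
2. OSHA-30 certified supervisors 0 < 4 → not met
3. condition 'handles asbestos abatement' holds; lost-time incident rate 9 > 6 → not met
4. workers' compensation audit 34 days ago vs limit 30 → not met
5. condition 'performs public-works projects' holds; workers' compensation coverage $350,000 < $425,000 → not met
6. equipment calibration 132 days ago vs limit 120 → not met
7. licensed crane operators 1 < 2 → not met
Not met: 2, 3, 4, 5, 6, 7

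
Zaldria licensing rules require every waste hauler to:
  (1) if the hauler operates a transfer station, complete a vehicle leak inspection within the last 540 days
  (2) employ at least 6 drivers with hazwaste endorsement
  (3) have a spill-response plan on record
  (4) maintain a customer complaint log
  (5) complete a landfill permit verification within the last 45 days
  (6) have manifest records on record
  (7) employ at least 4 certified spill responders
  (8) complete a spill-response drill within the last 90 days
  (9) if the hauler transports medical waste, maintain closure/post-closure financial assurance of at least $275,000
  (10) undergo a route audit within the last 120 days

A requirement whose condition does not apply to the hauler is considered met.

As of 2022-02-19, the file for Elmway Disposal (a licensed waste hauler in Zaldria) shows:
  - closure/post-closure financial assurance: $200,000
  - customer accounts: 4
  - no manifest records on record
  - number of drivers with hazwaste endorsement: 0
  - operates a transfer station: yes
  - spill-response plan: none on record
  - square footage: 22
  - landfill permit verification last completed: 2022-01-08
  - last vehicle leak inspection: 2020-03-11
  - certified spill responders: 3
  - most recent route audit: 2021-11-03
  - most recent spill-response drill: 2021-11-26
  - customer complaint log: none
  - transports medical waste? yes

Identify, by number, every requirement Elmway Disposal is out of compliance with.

1, 2, 3, 4, 6, 7, 9

1. condition 'operates a transfer station' holds; vehicle leak inspection 710 days ago vs limit 540 → not met
2. drivers with hazwaste endorsement 0 < 6 → not met
3. spill-response plan absent → not met
4. customer complaint log absent → not met
5. landfill permit verification 42 days ago vs limit 45 → met
6. manifest records absent → not met
7. certified spill responders 3 < 4 → not met
8. spill-response drill 85 days ago vs limit 90 → met
9. condition 'transports medical waste' holds; closure/post-closure financial assurance $200,000 < $275,000 → not met
10. route audit 108 days ago vs limit 120 → met
Not met: 1, 2, 3, 4, 6, 7, 9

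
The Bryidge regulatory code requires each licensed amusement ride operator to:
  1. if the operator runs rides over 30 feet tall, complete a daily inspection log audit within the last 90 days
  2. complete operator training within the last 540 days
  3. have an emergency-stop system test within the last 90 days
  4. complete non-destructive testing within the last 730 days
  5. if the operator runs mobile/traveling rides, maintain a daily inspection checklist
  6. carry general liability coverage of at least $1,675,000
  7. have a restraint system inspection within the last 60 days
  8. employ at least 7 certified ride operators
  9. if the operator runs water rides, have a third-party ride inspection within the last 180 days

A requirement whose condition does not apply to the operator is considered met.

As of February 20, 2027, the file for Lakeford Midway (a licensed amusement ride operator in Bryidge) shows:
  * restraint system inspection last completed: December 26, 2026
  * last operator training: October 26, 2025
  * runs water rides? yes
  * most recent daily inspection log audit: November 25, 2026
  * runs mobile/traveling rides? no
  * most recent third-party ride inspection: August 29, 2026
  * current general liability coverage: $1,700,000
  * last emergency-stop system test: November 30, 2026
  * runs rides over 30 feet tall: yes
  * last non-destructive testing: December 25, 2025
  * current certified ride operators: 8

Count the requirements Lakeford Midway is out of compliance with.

1. condition 'runs rides over 30 feet tall' holds; daily inspection log audit 87 days ago vs limit 90 → met
2. operator training 482 days ago vs limit 540 → met
3. emergency-stop system test 82 days ago vs limit 90 → met
4. non-destructive testing 422 days ago vs limit 730 → met
5. condition 'runs mobile/traveling rides' does not hold → requirement n/a → met
6. general liability coverage $1,700,000 ≥ $1,675,000 → met
7. restraint system inspection 56 days ago vs limit 60 → met
8. certified ride operators 8 ≥ 7 → met
9. condition 'runs water rides' holds; third-party ride inspection 175 days ago vs limit 180 → met
Not met: 0 of 9

0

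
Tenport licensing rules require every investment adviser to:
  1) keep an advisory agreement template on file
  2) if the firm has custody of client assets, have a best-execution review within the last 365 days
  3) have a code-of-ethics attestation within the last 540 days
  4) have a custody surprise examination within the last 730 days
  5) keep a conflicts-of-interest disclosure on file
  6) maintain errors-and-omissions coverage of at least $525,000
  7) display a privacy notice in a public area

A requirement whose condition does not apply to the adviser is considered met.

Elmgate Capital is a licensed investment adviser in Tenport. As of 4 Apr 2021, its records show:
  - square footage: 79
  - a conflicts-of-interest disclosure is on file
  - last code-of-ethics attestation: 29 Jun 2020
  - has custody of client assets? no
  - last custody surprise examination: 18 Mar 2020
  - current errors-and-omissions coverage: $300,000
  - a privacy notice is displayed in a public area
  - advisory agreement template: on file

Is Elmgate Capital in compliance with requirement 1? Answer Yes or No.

Yes

1. advisory agreement template present → met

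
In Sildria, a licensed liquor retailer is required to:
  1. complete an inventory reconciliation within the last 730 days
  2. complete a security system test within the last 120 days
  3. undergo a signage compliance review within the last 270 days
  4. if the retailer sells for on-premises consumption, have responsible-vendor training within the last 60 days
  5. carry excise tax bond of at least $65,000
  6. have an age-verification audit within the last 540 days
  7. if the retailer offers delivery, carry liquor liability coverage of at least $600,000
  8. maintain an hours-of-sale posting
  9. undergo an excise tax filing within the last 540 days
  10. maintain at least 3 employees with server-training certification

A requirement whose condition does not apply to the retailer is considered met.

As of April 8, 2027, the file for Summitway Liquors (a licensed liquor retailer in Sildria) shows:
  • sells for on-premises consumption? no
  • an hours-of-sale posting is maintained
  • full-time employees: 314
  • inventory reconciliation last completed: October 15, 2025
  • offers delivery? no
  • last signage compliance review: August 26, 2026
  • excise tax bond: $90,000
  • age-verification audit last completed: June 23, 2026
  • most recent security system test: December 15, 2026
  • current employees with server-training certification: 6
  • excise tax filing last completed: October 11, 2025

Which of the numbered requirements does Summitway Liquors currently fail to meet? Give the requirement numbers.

9

1. inventory reconciliation 540 days ago vs limit 730 → met
2. security system test 114 days ago vs limit 120 → met
3. signage compliance review 225 days ago vs limit 270 → met
4. condition 'sells for on-premises consumption' does not hold → requirement n/a → met
5. excise tax bond $90,000 ≥ $65,000 → met
6. age-verification audit 289 days ago vs limit 540 → met
7. condition 'offers delivery' does not hold → requirement n/a → met
8. hours-of-sale posting present → met
9. excise tax filing 544 days ago vs limit 540 → not met
10. employees with server-training certification 6 ≥ 3 → met
Not met: 9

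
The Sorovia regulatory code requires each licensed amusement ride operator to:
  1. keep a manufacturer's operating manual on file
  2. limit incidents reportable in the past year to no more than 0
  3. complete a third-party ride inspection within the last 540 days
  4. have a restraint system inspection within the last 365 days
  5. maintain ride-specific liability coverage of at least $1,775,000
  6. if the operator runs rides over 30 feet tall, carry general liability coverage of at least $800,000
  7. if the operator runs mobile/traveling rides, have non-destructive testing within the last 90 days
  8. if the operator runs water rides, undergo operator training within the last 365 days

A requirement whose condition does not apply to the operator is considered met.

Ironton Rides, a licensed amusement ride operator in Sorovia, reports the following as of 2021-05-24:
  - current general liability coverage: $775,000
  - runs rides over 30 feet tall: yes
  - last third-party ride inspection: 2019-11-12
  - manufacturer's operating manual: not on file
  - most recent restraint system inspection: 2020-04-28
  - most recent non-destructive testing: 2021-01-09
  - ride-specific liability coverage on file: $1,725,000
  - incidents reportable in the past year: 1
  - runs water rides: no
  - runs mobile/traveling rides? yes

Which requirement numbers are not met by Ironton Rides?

1. manufacturer's operating manual absent → not met
2. incidents reportable in the past year 1 > 0 → not met
3. third-party ride inspection 559 days ago vs limit 540 → not met
4. restraint system inspection 391 days ago vs limit 365 → not met
5. ride-specific liability coverage $1,725,000 < $1,775,000 → not met
6. condition 'runs rides over 30 feet tall' holds; general liability coverage $775,000 < $800,000 → not met
7. condition 'runs mobile/traveling rides' holds; non-destructive testing 135 days ago vs limit 90 → not met
8. condition 'runs water rides' does not hold → requirement n/a → met
Not met: 1, 2, 3, 4, 5, 6, 7

1, 2, 3, 4, 5, 6, 7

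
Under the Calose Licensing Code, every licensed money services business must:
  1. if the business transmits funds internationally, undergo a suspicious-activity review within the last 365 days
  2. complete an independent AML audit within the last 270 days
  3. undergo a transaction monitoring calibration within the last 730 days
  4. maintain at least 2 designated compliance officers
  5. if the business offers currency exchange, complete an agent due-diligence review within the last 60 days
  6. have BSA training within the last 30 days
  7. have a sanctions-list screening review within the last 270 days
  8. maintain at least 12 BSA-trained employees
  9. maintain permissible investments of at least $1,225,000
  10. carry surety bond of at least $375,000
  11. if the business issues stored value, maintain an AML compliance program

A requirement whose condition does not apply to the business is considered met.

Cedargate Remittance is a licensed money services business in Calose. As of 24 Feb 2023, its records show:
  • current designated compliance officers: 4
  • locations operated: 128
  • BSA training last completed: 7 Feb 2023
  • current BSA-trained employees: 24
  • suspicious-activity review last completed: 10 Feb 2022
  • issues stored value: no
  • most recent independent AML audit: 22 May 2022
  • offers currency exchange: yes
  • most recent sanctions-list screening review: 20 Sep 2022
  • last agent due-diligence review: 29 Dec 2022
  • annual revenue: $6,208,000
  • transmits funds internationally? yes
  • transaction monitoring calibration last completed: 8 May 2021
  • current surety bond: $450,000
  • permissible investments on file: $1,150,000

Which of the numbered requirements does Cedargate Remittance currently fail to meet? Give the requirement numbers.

1. condition 'transmits funds internationally' holds; suspicious-activity review 379 days ago vs limit 365 → not met
2. independent AML audit 278 days ago vs limit 270 → not met
3. transaction monitoring calibration 657 days ago vs limit 730 → met
4. designated compliance officers 4 ≥ 2 → met
5. condition 'offers currency exchange' holds; agent due-diligence review 57 days ago vs limit 60 → met
6. BSA training 17 days ago vs limit 30 → met
7. sanctions-list screening review 157 days ago vs limit 270 → met
8. BSA-trained employees 24 ≥ 12 → met
9. permissible investments $1,150,000 < $1,225,000 → not met
10. surety bond $450,000 ≥ $375,000 → met
11. condition 'issues stored value' does not hold → requirement n/a → met
Not met: 1, 2, 9

1, 2, 9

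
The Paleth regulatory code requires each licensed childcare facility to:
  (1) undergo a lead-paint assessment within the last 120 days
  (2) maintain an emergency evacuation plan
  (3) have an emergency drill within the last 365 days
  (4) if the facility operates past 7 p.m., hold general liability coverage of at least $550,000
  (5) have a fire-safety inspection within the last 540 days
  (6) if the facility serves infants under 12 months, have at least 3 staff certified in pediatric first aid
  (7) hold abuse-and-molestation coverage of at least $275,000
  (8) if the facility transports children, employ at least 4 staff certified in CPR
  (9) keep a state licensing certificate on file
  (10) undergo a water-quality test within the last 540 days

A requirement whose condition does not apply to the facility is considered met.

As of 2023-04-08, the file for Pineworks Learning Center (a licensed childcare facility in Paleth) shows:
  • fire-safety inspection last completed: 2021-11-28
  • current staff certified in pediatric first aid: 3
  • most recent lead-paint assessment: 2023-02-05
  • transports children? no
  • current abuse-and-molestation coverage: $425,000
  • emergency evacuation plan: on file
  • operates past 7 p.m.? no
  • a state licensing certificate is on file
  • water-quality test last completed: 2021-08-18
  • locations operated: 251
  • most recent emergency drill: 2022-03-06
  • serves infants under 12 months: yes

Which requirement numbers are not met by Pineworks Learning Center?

3, 10

1. lead-paint assessment 62 days ago vs limit 120 → met
2. emergency evacuation plan present → met
3. emergency drill 398 days ago vs limit 365 → not met
4. condition 'operates past 7 p.m.' does not hold → requirement n/a → met
5. fire-safety inspection 496 days ago vs limit 540 → met
6. condition 'serves infants under 12 months' holds; staff certified in pediatric first aid 3 ≥ 3 → met
7. abuse-and-molestation coverage $425,000 ≥ $275,000 → met
8. condition 'transports children' does not hold → requirement n/a → met
9. state licensing certificate present → met
10. water-quality test 598 days ago vs limit 540 → not met
Not met: 3, 10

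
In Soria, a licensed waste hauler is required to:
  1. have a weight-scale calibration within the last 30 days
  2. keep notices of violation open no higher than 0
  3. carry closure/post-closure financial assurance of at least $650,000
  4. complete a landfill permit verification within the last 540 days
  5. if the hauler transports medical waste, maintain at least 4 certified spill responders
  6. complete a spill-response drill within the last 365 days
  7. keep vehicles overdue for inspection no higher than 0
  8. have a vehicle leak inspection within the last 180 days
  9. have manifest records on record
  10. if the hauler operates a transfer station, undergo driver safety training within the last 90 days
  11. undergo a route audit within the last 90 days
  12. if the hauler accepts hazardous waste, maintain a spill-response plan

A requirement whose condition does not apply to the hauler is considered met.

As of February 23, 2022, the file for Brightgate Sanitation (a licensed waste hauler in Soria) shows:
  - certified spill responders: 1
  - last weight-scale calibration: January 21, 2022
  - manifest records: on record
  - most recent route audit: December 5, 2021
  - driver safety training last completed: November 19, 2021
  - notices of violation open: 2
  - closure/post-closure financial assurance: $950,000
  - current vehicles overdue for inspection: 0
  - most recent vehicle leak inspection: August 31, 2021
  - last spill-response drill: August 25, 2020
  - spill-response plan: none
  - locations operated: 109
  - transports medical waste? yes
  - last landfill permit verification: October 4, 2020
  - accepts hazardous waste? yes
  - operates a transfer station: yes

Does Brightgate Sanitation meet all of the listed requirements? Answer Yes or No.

No

1. weight-scale calibration 33 days ago vs limit 30 → not met
2. notices of violation open 2 > 0 → not met
3. closure/post-closure financial assurance $950,000 ≥ $650,000 → met
4. landfill permit verification 507 days ago vs limit 540 → met
5. condition 'transports medical waste' holds; certified spill responders 1 < 4 → not met
6. spill-response drill 547 days ago vs limit 365 → not met
7. vehicles overdue for inspection 0 ≤ 0 → met
8. vehicle leak inspection 176 days ago vs limit 180 → met
9. manifest records present → met
10. condition 'operates a transfer station' holds; driver safety training 96 days ago vs limit 90 → not met
11. route audit 80 days ago vs limit 90 → met
12. condition 'accepts hazardous waste' holds; spill-response plan absent → not met
Not met: 1, 2, 5, 6, 10, 12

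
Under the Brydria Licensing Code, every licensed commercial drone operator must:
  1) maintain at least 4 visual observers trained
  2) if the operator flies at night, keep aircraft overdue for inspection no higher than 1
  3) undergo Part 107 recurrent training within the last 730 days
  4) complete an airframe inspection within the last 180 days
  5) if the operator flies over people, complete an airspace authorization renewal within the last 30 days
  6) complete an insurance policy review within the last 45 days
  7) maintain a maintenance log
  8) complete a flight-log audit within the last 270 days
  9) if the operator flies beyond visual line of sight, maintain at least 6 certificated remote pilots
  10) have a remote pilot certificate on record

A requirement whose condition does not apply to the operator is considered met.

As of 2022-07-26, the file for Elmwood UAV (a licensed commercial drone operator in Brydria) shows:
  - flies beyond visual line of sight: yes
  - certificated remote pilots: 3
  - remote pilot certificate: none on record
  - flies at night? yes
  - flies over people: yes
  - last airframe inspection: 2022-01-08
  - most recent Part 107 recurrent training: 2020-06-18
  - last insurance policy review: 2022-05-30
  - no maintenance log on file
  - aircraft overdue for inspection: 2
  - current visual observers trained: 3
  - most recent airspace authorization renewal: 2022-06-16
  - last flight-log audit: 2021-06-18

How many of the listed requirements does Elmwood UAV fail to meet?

1. visual observers trained 3 < 4 → not met
2. condition 'flies at night' holds; aircraft overdue for inspection 2 > 1 → not met
3. Part 107 recurrent training 768 days ago vs limit 730 → not met
4. airframe inspection 199 days ago vs limit 180 → not met
5. condition 'flies over people' holds; airspace authorization renewal 40 days ago vs limit 30 → not met
6. insurance policy review 57 days ago vs limit 45 → not met
7. maintenance log absent → not met
8. flight-log audit 403 days ago vs limit 270 → not met
9. condition 'flies beyond visual line of sight' holds; certificated remote pilots 3 < 6 → not met
10. remote pilot certificate absent → not met
Not met: 10 of 10

10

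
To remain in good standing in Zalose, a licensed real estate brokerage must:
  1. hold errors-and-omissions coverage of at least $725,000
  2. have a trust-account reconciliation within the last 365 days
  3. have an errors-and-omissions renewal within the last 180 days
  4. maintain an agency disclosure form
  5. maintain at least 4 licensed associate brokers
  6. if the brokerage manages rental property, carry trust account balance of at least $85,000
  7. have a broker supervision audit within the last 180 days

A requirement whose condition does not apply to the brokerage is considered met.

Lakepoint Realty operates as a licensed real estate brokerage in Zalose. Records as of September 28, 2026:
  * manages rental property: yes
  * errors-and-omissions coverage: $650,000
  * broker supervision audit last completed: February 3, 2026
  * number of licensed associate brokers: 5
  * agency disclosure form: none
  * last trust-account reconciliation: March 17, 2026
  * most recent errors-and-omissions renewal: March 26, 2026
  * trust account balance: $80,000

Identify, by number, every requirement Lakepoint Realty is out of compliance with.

1, 3, 4, 6, 7

1. errors-and-omissions coverage $650,000 < $725,000 → not met
2. trust-account reconciliation 195 days ago vs limit 365 → met
3. errors-and-omissions renewal 186 days ago vs limit 180 → not met
4. agency disclosure form absent → not met
5. licensed associate brokers 5 ≥ 4 → met
6. condition 'manages rental property' holds; trust account balance $80,000 < $85,000 → not met
7. broker supervision audit 237 days ago vs limit 180 → not met
Not met: 1, 3, 4, 6, 7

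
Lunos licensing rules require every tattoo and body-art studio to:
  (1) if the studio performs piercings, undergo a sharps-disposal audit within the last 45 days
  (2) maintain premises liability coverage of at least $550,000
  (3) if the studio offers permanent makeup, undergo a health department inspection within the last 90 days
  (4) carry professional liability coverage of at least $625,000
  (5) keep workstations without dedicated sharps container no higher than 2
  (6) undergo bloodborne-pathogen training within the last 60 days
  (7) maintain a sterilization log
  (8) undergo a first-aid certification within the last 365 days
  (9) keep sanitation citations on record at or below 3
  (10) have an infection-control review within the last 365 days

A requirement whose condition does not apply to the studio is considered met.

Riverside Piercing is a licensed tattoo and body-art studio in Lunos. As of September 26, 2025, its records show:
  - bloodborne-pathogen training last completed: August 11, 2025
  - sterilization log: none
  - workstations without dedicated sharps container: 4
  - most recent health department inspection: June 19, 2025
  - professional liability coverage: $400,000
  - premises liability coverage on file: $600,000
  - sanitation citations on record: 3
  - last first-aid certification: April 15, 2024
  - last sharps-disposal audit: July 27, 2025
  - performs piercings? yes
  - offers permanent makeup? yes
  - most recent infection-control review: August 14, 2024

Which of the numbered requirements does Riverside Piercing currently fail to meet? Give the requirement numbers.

1. condition 'performs piercings' holds; sharps-disposal audit 61 days ago vs limit 45 → not met
2. premises liability coverage $600,000 ≥ $550,000 → met
3. condition 'offers permanent makeup' holds; health department inspection 99 days ago vs limit 90 → not met
4. professional liability coverage $400,000 < $625,000 → not met
5. workstations without dedicated sharps container 4 > 2 → not met
6. bloodborne-pathogen training 46 days ago vs limit 60 → met
7. sterilization log absent → not met
8. first-aid certification 529 days ago vs limit 365 → not met
9. sanitation citations on record 3 ≤ 3 → met
10. infection-control review 408 days ago vs limit 365 → not met
Not met: 1, 3, 4, 5, 7, 8, 10

1, 3, 4, 5, 7, 8, 10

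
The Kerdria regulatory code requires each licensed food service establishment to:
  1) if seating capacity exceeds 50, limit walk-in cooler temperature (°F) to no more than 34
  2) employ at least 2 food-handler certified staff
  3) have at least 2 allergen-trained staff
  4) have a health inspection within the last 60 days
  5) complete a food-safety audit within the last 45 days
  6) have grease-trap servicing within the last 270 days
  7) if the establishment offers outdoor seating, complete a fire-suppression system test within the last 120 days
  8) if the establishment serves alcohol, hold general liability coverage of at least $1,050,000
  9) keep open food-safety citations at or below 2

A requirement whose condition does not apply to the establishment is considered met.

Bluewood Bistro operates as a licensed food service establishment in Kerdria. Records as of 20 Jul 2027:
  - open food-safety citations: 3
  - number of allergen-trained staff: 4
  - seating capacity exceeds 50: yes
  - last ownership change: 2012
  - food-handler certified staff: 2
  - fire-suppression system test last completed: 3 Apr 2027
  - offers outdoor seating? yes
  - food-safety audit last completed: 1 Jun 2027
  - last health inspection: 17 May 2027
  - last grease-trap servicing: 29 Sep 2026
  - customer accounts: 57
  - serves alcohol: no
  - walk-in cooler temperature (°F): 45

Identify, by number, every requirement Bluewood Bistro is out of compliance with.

1. condition 'seating capacity exceeds 50' holds; walk-in cooler temperature (°F) 45 > 34 → not met
2. food-handler certified staff 2 ≥ 2 → met
3. allergen-trained staff 4 ≥ 2 → met
4. health inspection 64 days ago vs limit 60 → not met
5. food-safety audit 49 days ago vs limit 45 → not met
6. grease-trap servicing 294 days ago vs limit 270 → not met
7. condition 'offers outdoor seating' holds; fire-suppression system test 108 days ago vs limit 120 → met
8. condition 'serves alcohol' does not hold → requirement n/a → met
9. open food-safety citations 3 > 2 → not met
Not met: 1, 4, 5, 6, 9

1, 4, 5, 6, 9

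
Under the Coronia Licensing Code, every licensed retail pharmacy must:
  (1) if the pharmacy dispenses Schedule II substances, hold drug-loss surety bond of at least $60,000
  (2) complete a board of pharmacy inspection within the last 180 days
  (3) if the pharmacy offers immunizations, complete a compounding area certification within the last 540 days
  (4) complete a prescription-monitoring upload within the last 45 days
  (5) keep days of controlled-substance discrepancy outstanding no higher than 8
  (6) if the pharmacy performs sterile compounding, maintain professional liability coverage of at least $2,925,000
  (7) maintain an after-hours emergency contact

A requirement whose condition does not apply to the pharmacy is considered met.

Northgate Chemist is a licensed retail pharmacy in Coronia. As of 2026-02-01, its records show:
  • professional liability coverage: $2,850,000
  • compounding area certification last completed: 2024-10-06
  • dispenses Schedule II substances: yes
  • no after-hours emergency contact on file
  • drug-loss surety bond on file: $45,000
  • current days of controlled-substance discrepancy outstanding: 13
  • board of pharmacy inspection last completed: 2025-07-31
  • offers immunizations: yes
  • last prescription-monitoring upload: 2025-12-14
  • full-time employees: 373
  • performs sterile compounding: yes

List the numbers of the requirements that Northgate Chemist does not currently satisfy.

1, 2, 4, 5, 6, 7

1. condition 'dispenses Schedule II substances' holds; drug-loss surety bond $45,000 < $60,000 → not met
2. board of pharmacy inspection 185 days ago vs limit 180 → not met
3. condition 'offers immunizations' holds; compounding area certification 483 days ago vs limit 540 → met
4. prescription-monitoring upload 49 days ago vs limit 45 → not met
5. days of controlled-substance discrepancy outstanding 13 > 8 → not met
6. condition 'performs sterile compounding' holds; professional liability coverage $2,850,000 < $2,925,000 → not met
7. after-hours emergency contact absent → not met
Not met: 1, 2, 4, 5, 6, 7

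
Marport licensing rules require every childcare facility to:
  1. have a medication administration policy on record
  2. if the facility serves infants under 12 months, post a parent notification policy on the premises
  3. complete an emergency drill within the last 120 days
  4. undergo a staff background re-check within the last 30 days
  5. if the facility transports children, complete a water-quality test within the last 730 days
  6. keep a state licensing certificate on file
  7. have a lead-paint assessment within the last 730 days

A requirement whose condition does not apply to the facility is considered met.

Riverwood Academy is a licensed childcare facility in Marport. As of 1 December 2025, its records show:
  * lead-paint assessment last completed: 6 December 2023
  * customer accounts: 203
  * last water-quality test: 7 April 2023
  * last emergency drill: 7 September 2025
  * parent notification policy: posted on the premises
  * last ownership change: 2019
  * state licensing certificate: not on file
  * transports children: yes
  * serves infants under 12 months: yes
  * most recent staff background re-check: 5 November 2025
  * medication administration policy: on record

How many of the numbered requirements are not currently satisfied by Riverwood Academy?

2

1. medication administration policy present → met
2. condition 'serves infants under 12 months' holds; parent notification policy present → met
3. emergency drill 85 days ago vs limit 120 → met
4. staff background re-check 26 days ago vs limit 30 → met
5. condition 'transports children' holds; water-quality test 969 days ago vs limit 730 → not met
6. state licensing certificate absent → not met
7. lead-paint assessment 726 days ago vs limit 730 → met
Not met: 2 of 7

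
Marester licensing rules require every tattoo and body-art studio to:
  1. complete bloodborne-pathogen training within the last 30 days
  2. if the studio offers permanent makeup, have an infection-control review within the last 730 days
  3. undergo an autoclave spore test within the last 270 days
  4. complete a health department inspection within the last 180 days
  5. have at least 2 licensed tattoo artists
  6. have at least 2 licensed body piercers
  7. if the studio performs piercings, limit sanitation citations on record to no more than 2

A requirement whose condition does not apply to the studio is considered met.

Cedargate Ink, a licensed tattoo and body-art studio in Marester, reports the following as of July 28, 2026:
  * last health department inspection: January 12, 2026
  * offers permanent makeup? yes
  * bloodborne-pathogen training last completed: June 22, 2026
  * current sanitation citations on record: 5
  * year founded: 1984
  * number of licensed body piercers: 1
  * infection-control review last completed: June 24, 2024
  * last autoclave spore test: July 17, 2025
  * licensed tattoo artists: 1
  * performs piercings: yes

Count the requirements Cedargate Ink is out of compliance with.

7

1. bloodborne-pathogen training 36 days ago vs limit 30 → not met
2. condition 'offers permanent makeup' holds; infection-control review 764 days ago vs limit 730 → not met
3. autoclave spore test 376 days ago vs limit 270 → not met
4. health department inspection 197 days ago vs limit 180 → not met
5. licensed tattoo artists 1 < 2 → not met
6. licensed body piercers 1 < 2 → not met
7. condition 'performs piercings' holds; sanitation citations on record 5 > 2 → not met
Not met: 7 of 7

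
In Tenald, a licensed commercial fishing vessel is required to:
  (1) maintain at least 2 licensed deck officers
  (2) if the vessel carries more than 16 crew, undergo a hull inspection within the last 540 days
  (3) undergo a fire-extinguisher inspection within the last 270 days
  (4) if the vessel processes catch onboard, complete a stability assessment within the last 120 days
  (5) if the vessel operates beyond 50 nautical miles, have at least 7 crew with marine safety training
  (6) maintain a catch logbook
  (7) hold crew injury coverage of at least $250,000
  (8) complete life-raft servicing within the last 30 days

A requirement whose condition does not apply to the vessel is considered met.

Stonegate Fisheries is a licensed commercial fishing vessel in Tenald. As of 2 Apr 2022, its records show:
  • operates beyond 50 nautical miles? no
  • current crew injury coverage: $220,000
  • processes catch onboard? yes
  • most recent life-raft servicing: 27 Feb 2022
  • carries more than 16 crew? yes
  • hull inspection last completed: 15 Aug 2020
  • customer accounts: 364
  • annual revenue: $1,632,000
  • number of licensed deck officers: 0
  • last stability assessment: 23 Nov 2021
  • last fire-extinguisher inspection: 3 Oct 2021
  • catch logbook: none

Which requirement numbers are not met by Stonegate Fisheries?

1, 2, 4, 6, 7, 8

1. licensed deck officers 0 < 2 → not met
2. condition 'carries more than 16 crew' holds; hull inspection 595 days ago vs limit 540 → not met
3. fire-extinguisher inspection 181 days ago vs limit 270 → met
4. condition 'processes catch onboard' holds; stability assessment 130 days ago vs limit 120 → not met
5. condition 'operates beyond 50 nautical miles' does not hold → requirement n/a → met
6. catch logbook absent → not met
7. crew injury coverage $220,000 < $250,000 → not met
8. life-raft servicing 34 days ago vs limit 30 → not met
Not met: 1, 2, 4, 6, 7, 8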